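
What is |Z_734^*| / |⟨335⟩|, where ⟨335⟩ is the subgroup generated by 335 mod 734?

1

The order of 335 must divide φ(734) = φ(2)·φ(367) = 1·366 = 366 = 2 · 3 · 61.
Divisors of 366: 1, 2, 3, 6, 61, 122, 183, 366.
Check 335^d mod 734 for each divisor in increasing order:
335^1 ≡ 335
335^2 ≡ 657
335^3 ≡ 629
335^6 ≡ 15
335^61 ≡ 451
335^122 ≡ 83
335^183 ≡ 733
335^366 ≡ 1
So ord_734(335) = 366, hence |⟨335⟩| = 366.
Index = |(Z/734Z)^×| / |⟨335⟩| = 366 / 366 = 1.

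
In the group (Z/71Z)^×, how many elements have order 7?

6

φ(71) = 71 − 1 = 70 = 2 · 5 · 7.
In a cyclic group of order 70, there are φ(d) elements of order d for each divisor d of 70, and zero for non-divisors.
7 | 70, and φ(7) = 7 − 1 = 6.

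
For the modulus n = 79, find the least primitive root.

φ(79) = 79 − 1 = 78 = 2 · 3 · 13.
Test candidates g = 2, 3, … against the prime factors q ∈ {2, 3, 13} of φ(79): g is a generator iff g^(78/q) ≢ 1 for every such q.
g = 2: 2^39 ≡ 1 — hits 1, so not a primitive root.
g = 3: 3^39 ≡ 78; 3^26 ≡ 23; 3^6 ≡ 18 — none is 1, so 3 is a primitive root.
Hence the least primitive root of 79 is 3.

3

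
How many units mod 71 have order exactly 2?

φ(71) = 71 − 1 = 70 = 2 · 5 · 7.
In a cyclic group of order 70, there are φ(d) elements of order d for each divisor d of 70, and zero for non-divisors.
2 | 70, and φ(2) = 2 − 1 = 1.

1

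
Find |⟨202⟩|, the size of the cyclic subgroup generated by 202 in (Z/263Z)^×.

Since 202 ∈ (Z/263Z)^×, its order divides φ(263) = 263 − 1 = 262 = 2 · 131.
Divisors of 262: 1, 2, 131, 262.
Evaluate successive powers at the divisors of 262:
202^1 ≡ 202 (mod 263)
202^2 ≡ 39 (mod 263)
202^131 ≡ 262 (mod 263)
202^262 ≡ 1 (mod 263) ✓
So ord_263(202) = 262.

262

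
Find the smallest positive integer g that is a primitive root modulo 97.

5

φ(97) = 97 − 1 = 96 = 2^5 · 3.
g is a primitive root iff g^(96/q) ≢ 1 (mod 97) for each prime q ∈ {2, 3}.
g = 2: 2^48 ≡ 1 — hits 1, so not a primitive root.
g = 3: 3^48 ≡ 1 — hits 1, so not a primitive root.
g = 4: 4^48 ≡ 1 — hits 1, so not a primitive root.
g = 5: 5^48 ≡ 96; 5^32 ≡ 35 — none is 1, so 5 is a primitive root.
So 5 is the smallest generator of (Z/97Z)^×.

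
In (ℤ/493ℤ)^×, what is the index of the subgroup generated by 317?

4

Since 317 ∈ (Z/493Z)^×, its order divides φ(493) = φ(17·29) = (17−1)·(29−1) = 16·28 = 448 = 2^6 · 7.
Divisors of 448: 1, 2, 4, 7, 8, 14, 16, 28, 32, 56, 64, 112, 224, 448.
Test each divisor d:
317^1 ≡ 317 (mod 493)
317^2 ≡ 410 (mod 493)
317^4 ≡ 480 (mod 493)
317^7 ≡ 394 (mod 493)
317^8 ≡ 169 (mod 493)
317^14 ≡ 434 (mod 493)
317^16 ≡ 460 (mod 493)
317^28 ≡ 30 (mod 493)
317^32 ≡ 103 (mod 493)
317^56 ≡ 407 (mod 493)
317^64 ≡ 256 (mod 493)
317^112 ≡ 1 (mod 493) ✓
So ord_493(317) = 112, hence |⟨317⟩| = 112.
Index = |(Z/493Z)^×| / |⟨317⟩| = 448 / 112 = 4.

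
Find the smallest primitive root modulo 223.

3

φ(223) = 223 − 1 = 222 = 2 · 3 · 37.
Test candidates g = 2, 3, … against the prime factors q ∈ {2, 3, 37} of φ(223): g is a generator iff g^(222/q) ≢ 1 for every such q.
g = 2: 2^111 ≡ 1 — hits 1, so not a primitive root.
g = 3: 3^111 ≡ 222; 3^74 ≡ 183; 3^6 ≡ 60 — none is 1, so 3 is a primitive root.
Hence the least primitive root of 223 is 3.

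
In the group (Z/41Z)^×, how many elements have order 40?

16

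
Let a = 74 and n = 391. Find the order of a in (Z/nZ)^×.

176

The order of 74 must divide φ(391) = φ(17·23) = (17−1)·(23−1) = 16·22 = 352 = 2^5 · 11.
Divisors of 352: 1, 2, 4, 8, 11, 16, 22, 32, 44, 88, 176, 352.
Test each divisor d:
74^1 ≡ 74 (mod 391)
74^2 ≡ 2 (mod 391)
74^4 ≡ 4 (mod 391)
74^8 ≡ 16 (mod 391)
74^11 ≡ 22 (mod 391)
74^16 ≡ 256 (mod 391)
74^22 ≡ 93 (mod 391)
74^32 ≡ 239 (mod 391)
74^44 ≡ 47 (mod 391)
74^88 ≡ 254 (mod 391)
74^176 ≡ 1 (mod 391) ✓
Hence ord(74) = 176.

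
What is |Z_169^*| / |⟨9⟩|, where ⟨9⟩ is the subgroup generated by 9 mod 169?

By Lagrange's theorem, ord_169(9) divides φ(169) = φ(13^2) = 13·(13−1) = 156 = 2^2 · 3 · 13.
Divisors of 156: 1, 2, 3, 4, 6, 12, 13, 26, 39, 52, 78, 156.
Test each divisor d:
9^1 ≡ 9 (mod 169)
9^2 ≡ 81 (mod 169)
9^3 ≡ 53 (mod 169)
9^4 ≡ 139 (mod 169)
9^6 ≡ 105 (mod 169)
9^12 ≡ 40 (mod 169)
9^13 ≡ 22 (mod 169)
9^26 ≡ 146 (mod 169)
9^39 ≡ 1 (mod 169) ✓
So ord_169(9) = 39, hence |⟨9⟩| = 39.
Index = |(Z/169Z)^×| / |⟨9⟩| = 156 / 39 = 4.

4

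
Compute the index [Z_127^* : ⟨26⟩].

Since 26 ∈ (Z/127Z)^×, its order divides φ(127) = 127 − 1 = 126 = 2 · 3^2 · 7.
Divisors of 126: 1, 2, 3, 6, 7, 9, 14, 18, 21, 42, 63, 126.
Compute 26^d (mod 127) for the divisors d until we hit 1:
26^1 ≡ 26 (mod 127)
26^2 ≡ 41 (mod 127)
26^3 ≡ 50 (mod 127)
26^6 ≡ 87 (mod 127)
26^7 ≡ 103 (mod 127)
26^9 ≡ 32 (mod 127)
26^14 ≡ 68 (mod 127)
26^18 ≡ 8 (mod 127)
26^21 ≡ 19 (mod 127)
26^42 ≡ 107 (mod 127)
26^63 ≡ 1 (mod 127) ✓
So ord_127(26) = 63, hence |⟨26⟩| = 63.
[(Z/127Z)^× : ⟨26⟩] = 126/63 = 2.

2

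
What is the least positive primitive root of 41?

φ(41) = 41 − 1 = 40 = 2^3 · 5.
g is a primitive root iff g^(40/q) ≢ 1 (mod 41) for each prime q ∈ {2, 5}.
g = 2: 2^20 ≡ 1 — hits 1, so not a primitive root.
g = 3: 3^20 ≡ 40; 3^8 ≡ 1 — hits 1, so not a primitive root.
g = 4: 4^20 ≡ 1 — hits 1, so not a primitive root.
g = 5: 5^20 ≡ 1 — hits 1, so not a primitive root.
g = 6: 6^20 ≡ 40; 6^8 ≡ 10 — none is 1, so 6 is a primitive root.
The smallest primitive root modulo 41 is 6.

6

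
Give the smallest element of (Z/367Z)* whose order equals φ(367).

φ(367) = 367 − 1 = 366 = 2 · 3 · 61.
g is a primitive root iff g^(366/q) ≢ 1 (mod 367) for each prime q ∈ {2, 3, 61}.
g = 2: 2^183 ≡ 1 — hits 1, so not a primitive root.
g = 3: 3^183 ≡ 366; 3^122 ≡ 1 — hits 1, so not a primitive root.
g = 4: 4^183 ≡ 1 — hits 1, so not a primitive root.
g = 5: 5^183 ≡ 366; 5^122 ≡ 1 — hits 1, so not a primitive root.
g = 6: 6^183 ≡ 366; 6^122 ≡ 283; 6^6 ≡ 47 — none is 1, so 6 is a primitive root.
So 6 is the smallest generator of (Z/367Z)^×.

6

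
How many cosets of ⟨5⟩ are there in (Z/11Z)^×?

By Lagrange's theorem, ord_11(5) divides φ(11) = 11 − 1 = 10 = 2 · 5.
Divisors of 10: 1, 2, 5, 10.
Compute 5^d (mod 11) for the divisors d until we hit 1:
5^1 ≡ 5 (mod 11)
5^2 ≡ 3 (mod 11)
5^5 ≡ 1 (mod 11) ✓
Thus |⟨5⟩| = ord(5) = 5.
The index is φ(11) / ord(5) = 10 / 5 = 2.

2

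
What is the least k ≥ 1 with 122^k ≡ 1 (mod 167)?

83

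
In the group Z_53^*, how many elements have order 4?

φ(53) = 53 − 1 = 52 = 2^2 · 13.
Since (Z/53Z)^× is cyclic of order 52, the number of elements of order d is φ(d) when d | 52 and 0 otherwise.
4 = 2^2 divides 52, and φ(4) = 2.

2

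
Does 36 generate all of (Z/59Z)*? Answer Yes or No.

φ(59) = 59 − 1 = 58 = 2 · 29.
It suffices to check that the order of 36 is not a proper divisor of 58: compute 36^(58/q) for q ∈ {2, 29}.
36^29 ≡ 1 (mod 59)  [q = 2: ≡ 1 ✗]
36^2 ≡ 57 (mod 59)  [q = 29: ≢ 1 ✓]
The check at q = 2 fails, so 36 generates a proper subgroup.

No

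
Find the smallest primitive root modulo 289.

3

φ(289) = φ(17^2) = 17·(17−1) = 272 = 2^4 · 17.
Test candidates g = 2, 3, … against the prime factors q ∈ {2, 17} of φ(289): g is a generator iff g^(272/q) ≢ 1 for every such q.
g = 2: 2^136 ≡ 1 — hits 1, so not a primitive root.
g = 3: 3^136 ≡ 288; 3^16 ≡ 171 — none is 1, so 3 is a primitive root.
The smallest primitive root modulo 289 is 3.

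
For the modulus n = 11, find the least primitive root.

2

φ(11) = 11 − 1 = 10 = 2 · 5.
Test candidates g = 2, 3, … against the prime factors q ∈ {2, 5} of φ(11): g is a generator iff g^(10/q) ≢ 1 for every such q.
g = 2: 2^5 ≡ 10; 2^2 ≡ 4 — none is 1, so 2 is a primitive root.
Hence the least primitive root of 11 is 2.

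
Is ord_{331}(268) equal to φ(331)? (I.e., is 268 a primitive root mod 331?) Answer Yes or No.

φ(331) = 331 − 1 = 330 = 2 · 3 · 5 · 11.
It suffices to check that the order of 268 is not a proper divisor of 330: compute 268^(330/q) for q ∈ {2, 3, 5, 11}.
268^165 ≡ 1 (mod 331)  [q = 2: ≡ 1 ✗]
268^110 ≡ 31 (mod 331)  [q = 3: ≢ 1 ✓]
268^66 ≡ 323 (mod 331)  [q = 5: ≢ 1 ✓]
268^30 ≡ 274 (mod 331)  [q = 11: ≢ 1 ✓]
Since 268^165 ≡ 1, the order of 268 divides 165 < 330, so 268 is not a primitive root.

No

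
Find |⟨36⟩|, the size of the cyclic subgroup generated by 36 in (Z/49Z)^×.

The order of 36 must divide φ(49) = φ(7^2) = 7·(7−1) = 42 = 2 · 3 · 7.
Divisors of 42: 1, 2, 3, 6, 7, 14, 21, 42.
Check 36^d mod 49 for each divisor in increasing order:
36^1 ≡ 36 (mod 49)
36^2 ≡ 22 (mod 49)
36^3 ≡ 8 (mod 49)
36^6 ≡ 15 (mod 49)
36^7 ≡ 1 (mod 49) ✓
So ord_49(36) = 7.

7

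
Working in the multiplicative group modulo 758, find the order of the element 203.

189

ord(203) | φ(758) = φ(2)·φ(379) = 1·378 = 378 = 2 · 3^3 · 7.
Divisors of 378: 1, 2, 3, 6, 7, 9, 14, 18, 21, 27, 42, 54, 63, 126, 189, 378.
Test each divisor d:
203^1 ≡ 203
203^2 ≡ 277
203^3 ≡ 139
203^6 ≡ 371
203^7 ≡ 271
203^9 ≡ 25
203^14 ≡ 673
203^18 ≡ 625
203^21 ≡ 463
203^27 ≡ 465
203^42 ≡ 613
203^54 ≡ 195
203^63 ≡ 327
203^126 ≡ 51
203^189 ≡ 1
So ord_758(203) = 189.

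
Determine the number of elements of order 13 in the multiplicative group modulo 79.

12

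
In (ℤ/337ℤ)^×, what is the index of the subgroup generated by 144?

4

Since 144 ∈ (Z/337Z)^×, its order divides φ(337) = 337 − 1 = 336 = 2^4 · 3 · 7.
Divisors of 336: 1, 2, 3, 4, 6, 7, 8, 12, 14, 16, 21, 24, 28, 42, 48, 56, 84, 112, 168, 336.
Test each divisor d:
144^1 ≡ 144 (mod 337)
144^2 ≡ 179 (mod 337)
144^3 ≡ 164 (mod 337)
144^4 ≡ 26 (mod 337)
144^6 ≡ 273 (mod 337)
144^7 ≡ 220 (mod 337)
144^8 ≡ 2 (mod 337)
144^12 ≡ 52 (mod 337)
144^14 ≡ 209 (mod 337)
144^16 ≡ 4 (mod 337)
144^21 ≡ 148 (mod 337)
144^24 ≡ 8 (mod 337)
144^28 ≡ 208 (mod 337)
144^42 ≡ 336 (mod 337)
144^48 ≡ 64 (mod 337)
144^56 ≡ 128 (mod 337)
144^84 ≡ 1 (mod 337) ✓
So ord_337(144) = 84, hence |⟨144⟩| = 84.
[(Z/337Z)^× : ⟨144⟩] = 336/84 = 4.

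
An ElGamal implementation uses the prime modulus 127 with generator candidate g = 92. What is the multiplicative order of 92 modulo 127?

126

The order of 92 must divide φ(127) = 127 − 1 = 126 = 2 · 3^2 · 7.
Divisors of 126: 1, 2, 3, 6, 7, 9, 14, 18, 21, 42, 63, 126.
Test each divisor d:
92^1 ≡ 92 (mod 127)
92^2 ≡ 82 (mod 127)
92^3 ≡ 51 (mod 127)
92^6 ≡ 61 (mod 127)
92^7 ≡ 24 (mod 127)
92^9 ≡ 63 (mod 127)
92^14 ≡ 68 (mod 127)
92^18 ≡ 32 (mod 127)
92^21 ≡ 108 (mod 127)
92^42 ≡ 107 (mod 127)
92^63 ≡ 126 (mod 127)
92^126 ≡ 1 (mod 127) ✓
Hence ord(92) = 126.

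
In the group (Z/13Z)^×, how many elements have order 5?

0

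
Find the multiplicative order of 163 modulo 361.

The order of 163 must divide φ(361) = φ(19^2) = 19·(19−1) = 342 = 2 · 3^2 · 19.
Divisors of 342: 1, 2, 3, 6, 9, 18, 19, 38, 57, 114, 171, 342.
Test each divisor d:
163^1 ≡ 163
163^2 ≡ 216
163^3 ≡ 191
163^6 ≡ 20
163^9 ≡ 210
163^18 ≡ 58
163^19 ≡ 68
163^38 ≡ 292
163^57 ≡ 1
The smallest such exponent is 57, so the order of 163 is 57.

57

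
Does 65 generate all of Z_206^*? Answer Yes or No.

φ(206) = φ(2)·φ(103) = 1·102 = 102 = 2 · 3 · 17.
65 is a primitive root mod 206 iff 65^(φ(206)/q) ≢ 1 for every prime q | φ(206), i.e. q ∈ {2, 3, 17}.
65^51 ≡ 205 (mod 206)  [q = 2: ≢ 1 ✓]
65^34 ≡ 159 (mod 206)  [q = 3: ≢ 1 ✓]
65^6 ≡ 111 (mod 206)  [q = 17: ≢ 1 ✓]
Every test exponent gives a nontrivial residue, hence 65 generates the full group.

Yes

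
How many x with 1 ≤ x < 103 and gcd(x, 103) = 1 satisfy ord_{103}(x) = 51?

φ(103) = 103 − 1 = 102 = 2 · 3 · 17.
Since (Z/103Z)^× is cyclic of order 102, the number of elements of order d is φ(d) when d | 102 and 0 otherwise.
51 = 3 · 17 divides 102, and φ(51) = 32.

32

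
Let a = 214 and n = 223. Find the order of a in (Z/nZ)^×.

222

By Lagrange's theorem, ord_223(214) divides φ(223) = 223 − 1 = 222 = 2 · 3 · 37.
Divisors of 222: 1, 2, 3, 6, 37, 74, 111, 222.
Test each divisor d:
214^1 ≡ 214 (mod 223)
214^2 ≡ 81 (mod 223)
214^3 ≡ 163 (mod 223)
214^6 ≡ 32 (mod 223)
214^37 ≡ 40 (mod 223)
214^74 ≡ 39 (mod 223)
214^111 ≡ 222 (mod 223)
214^222 ≡ 1 (mod 223) ✓
The smallest such exponent is 222, so the order of 214 is 222.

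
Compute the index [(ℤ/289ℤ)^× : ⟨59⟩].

Since 59 ∈ (Z/289Z)^×, its order divides φ(289) = φ(17^2) = 17·(17−1) = 272 = 2^4 · 17.
Divisors of 272: 1, 2, 4, 8, 16, 17, 34, 68, 136, 272.
Check 59^d mod 289 for each divisor in increasing order:
59^1 ≡ 59 (mod 289)
59^2 ≡ 13 (mod 289)
59^4 ≡ 169 (mod 289)
59^8 ≡ 239 (mod 289)
59^16 ≡ 188 (mod 289)
59^17 ≡ 110 (mod 289)
59^34 ≡ 251 (mod 289)
59^68 ≡ 288 (mod 289)
59^136 ≡ 1 (mod 289) ✓
Thus |⟨59⟩| = ord(59) = 136.
The index is φ(289) / ord(59) = 272 / 136 = 2.

2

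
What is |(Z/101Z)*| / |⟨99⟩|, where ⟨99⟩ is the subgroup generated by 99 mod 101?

1

By Lagrange's theorem, ord_101(99) divides φ(101) = 101 − 1 = 100 = 2^2 · 5^2.
Divisors of 100: 1, 2, 4, 5, 10, 20, 25, 50, 100.
Evaluate successive powers at the divisors of 100:
99^1 ≡ 99 (mod 101)
99^2 ≡ 4 (mod 101)
99^4 ≡ 16 (mod 101)
99^5 ≡ 69 (mod 101)
99^10 ≡ 14 (mod 101)
99^20 ≡ 95 (mod 101)
99^25 ≡ 91 (mod 101)
99^50 ≡ 100 (mod 101)
99^100 ≡ 1 (mod 101) ✓
The order of 99 is 100, so the subgroup it generates has 100 elements.
Index = |(Z/101Z)^×| / |⟨99⟩| = 100 / 100 = 1.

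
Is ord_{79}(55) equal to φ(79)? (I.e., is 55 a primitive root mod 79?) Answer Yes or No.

No

φ(79) = 79 − 1 = 78 = 2 · 3 · 13.
55 is a primitive root mod 79 iff 55^(φ(79)/q) ≢ 1 for every prime q | φ(79), i.e. q ∈ {2, 3, 13}.
55^39 ≡ 1 (mod 79)  [q = 2: ≡ 1 ✗]
55^26 ≡ 23 (mod 79)  [q = 3: ≢ 1 ✓]
55^6 ≡ 1 (mod 79)  [q = 13: ≡ 1 ✗]
Since 55^39 ≡ 1, the order of 55 divides 39 < 78, so 55 is not a primitive root.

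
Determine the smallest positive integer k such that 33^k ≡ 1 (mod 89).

88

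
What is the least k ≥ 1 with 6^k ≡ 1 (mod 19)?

9

By Lagrange's theorem, ord_19(6) divides φ(19) = 19 − 1 = 18 = 2 · 3^2.
Divisors of 18: 1, 2, 3, 6, 9, 18.
Compute 6^d (mod 19) for the divisors d until we hit 1:
6^1 ≡ 6
6^2 ≡ 17
6^3 ≡ 7
6^6 ≡ 11
6^9 ≡ 1
Hence ord(6) = 9.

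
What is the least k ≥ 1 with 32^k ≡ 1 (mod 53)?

Since 32 ∈ (Z/53Z)^×, its order divides φ(53) = 53 − 1 = 52 = 2^2 · 13.
Divisors of 52: 1, 2, 4, 13, 26, 52.
Evaluate successive powers at the divisors of 52:
32^1 ≡ 32 (mod 53)
32^2 ≡ 17 (mod 53)
32^4 ≡ 24 (mod 53)
32^13 ≡ 30 (mod 53)
32^26 ≡ 52 (mod 53)
32^52 ≡ 1 (mod 53) ✓
Hence ord(32) = 52.

52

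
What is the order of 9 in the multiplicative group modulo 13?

Since 9 ∈ (Z/13Z)^×, its order divides φ(13) = 13 − 1 = 12 = 2^2 · 3.
Divisors of 12: 1, 2, 3, 4, 6, 12.
Test each divisor d:
9^1 ≡ 9
9^2 ≡ 3
9^3 ≡ 1
So ord_13(9) = 3.

3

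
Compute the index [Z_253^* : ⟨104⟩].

Since 104 ∈ (Z/253Z)^×, its order divides φ(253) = φ(11·23) = (11−1)·(23−1) = 10·22 = 220 = 2^2 · 5 · 11.
Divisors of 220: 1, 2, 4, 5, 10, 11, 20, 22, 44, 55, 110, 220.
Test each divisor d:
104^1 ≡ 104 (mod 253)
104^2 ≡ 190 (mod 253)
104^4 ≡ 174 (mod 253)
104^5 ≡ 133 (mod 253)
104^10 ≡ 232 (mod 253)
104^11 ≡ 93 (mod 253)
104^20 ≡ 188 (mod 253)
104^22 ≡ 47 (mod 253)
104^44 ≡ 185 (mod 253)
104^55 ≡ 1 (mod 253) ✓
The order of 104 is 55, so the subgroup it generates has 55 elements.
[(Z/253Z)^× : ⟨104⟩] = 220/55 = 4.

4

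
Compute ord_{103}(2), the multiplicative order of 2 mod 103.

51

Since 2 ∈ (Z/103Z)^×, its order divides φ(103) = 103 − 1 = 102 = 2 · 3 · 17.
Divisors of 102: 1, 2, 3, 6, 17, 34, 51, 102.
Evaluate successive powers at the divisors of 102:
2^1 ≡ 2
2^2 ≡ 4
2^3 ≡ 8
2^6 ≡ 64
2^17 ≡ 56
2^34 ≡ 46
2^51 ≡ 1
Therefore the multiplicative order of 2 modulo 103 is 51.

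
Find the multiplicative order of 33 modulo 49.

The order of 33 must divide φ(49) = φ(7^2) = 7·(7−1) = 42 = 2 · 3 · 7.
Divisors of 42: 1, 2, 3, 6, 7, 14, 21, 42.
Check 33^d mod 49 for each divisor in increasing order:
33^1 ≡ 33
33^2 ≡ 11
33^3 ≡ 20
33^6 ≡ 8
33^7 ≡ 19
33^14 ≡ 18
33^21 ≡ 48
33^42 ≡ 1
So ord_49(33) = 42.

42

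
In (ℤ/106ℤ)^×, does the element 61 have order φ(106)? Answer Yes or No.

φ(106) = φ(2)·φ(53) = 1·52 = 52 = 2^2 · 13.
An element g generates (Z/106Z)^× iff g^(52/q) ≢ 1 (mod 106) for each prime q ∈ {2, 13}.
61^26 ≡ 105 (mod 106)  [q = 2: ≢ 1 ✓]
61^4 ≡ 15 (mod 106)  [q = 13: ≢ 1 ✓]
Every test exponent gives a nontrivial residue, hence 61 generates the full group.

Yes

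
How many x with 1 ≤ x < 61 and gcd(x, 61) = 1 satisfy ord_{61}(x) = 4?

φ(61) = 61 − 1 = 60 = 2^2 · 3 · 5.
(Z/61Z)^× is cyclic (|G| = 60); a cyclic group of order m has exactly φ(d) elements of each order d | m, and none otherwise.
4 = 2^2 divides 60, and φ(4) = 2.

2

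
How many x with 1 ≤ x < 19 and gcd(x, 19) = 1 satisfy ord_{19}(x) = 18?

6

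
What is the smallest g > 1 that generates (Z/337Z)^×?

φ(337) = 337 − 1 = 336 = 2^4 · 3 · 7.
g is a primitive root iff g^(336/q) ≢ 1 (mod 337) for each prime q ∈ {2, 3, 7}.
g = 2: 2^168 ≡ 1 — hits 1, so not a primitive root.
g = 3: 3^168 ≡ 1 — hits 1, so not a primitive root.
g = 4: 4^168 ≡ 1 — hits 1, so not a primitive root.
g = 5: 5^168 ≡ 336; 5^112 ≡ 1 — hits 1, so not a primitive root.
g = 6: 6^168 ≡ 1 — hits 1, so not a primitive root.
g = 7: 7^168 ≡ 1 — hits 1, so not a primitive root.
g = 8: 8^168 ≡ 1 — hits 1, so not a primitive root.
g = 9: 9^168 ≡ 1 — hits 1, so not a primitive root.
g = 10: 10^168 ≡ 336; 10^112 ≡ 128; 10^48 ≡ 175 — none is 1, so 10 is a primitive root.
The smallest primitive root modulo 337 is 10.

10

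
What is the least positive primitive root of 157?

5

φ(157) = 157 − 1 = 156 = 2^2 · 3 · 13.
g is a primitive root iff g^(156/q) ≢ 1 (mod 157) for each prime q ∈ {2, 3, 13}.
g = 2: 2^78 ≡ 156; 2^52 ≡ 1 — hits 1, so not a primitive root.
g = 3: 3^78 ≡ 1 — hits 1, so not a primitive root.
g = 4: 4^78 ≡ 1 — hits 1, so not a primitive root.
g = 5: 5^78 ≡ 156; 5^52 ≡ 12; 5^12 ≡ 130 — none is 1, so 5 is a primitive root.
The smallest primitive root modulo 157 is 5.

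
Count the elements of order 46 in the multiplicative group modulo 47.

φ(47) = 47 − 1 = 46 = 2 · 23.
(Z/47Z)^× is cyclic (|G| = 46); a cyclic group of order m has exactly φ(d) elements of each order d | m, and none otherwise.
46 = 2 · 23 divides 46, and φ(46) = 22.

22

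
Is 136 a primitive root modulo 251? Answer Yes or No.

Yes

φ(251) = 251 − 1 = 250 = 2 · 5^3.
Test 136^(250/q) mod 251 for each prime factor q of 250:
136^125 ≡ 250 (mod 251)  [q = 2: ≢ 1 ✓]
136^50 ≡ 149 (mod 251)  [q = 5: ≢ 1 ✓]
All checks pass, so 136 has order 250 and is a primitive root modulo 251.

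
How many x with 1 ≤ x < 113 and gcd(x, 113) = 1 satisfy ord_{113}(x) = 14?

φ(113) = 113 − 1 = 112 = 2^4 · 7.
Since (Z/113Z)^× is cyclic of order 112, the number of elements of order d is φ(d) when d | 112 and 0 otherwise.
14 = 2 · 7 divides 112, and φ(14) = 6.

6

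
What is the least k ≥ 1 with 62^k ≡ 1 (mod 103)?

102

The order of 62 must divide φ(103) = 103 − 1 = 102 = 2 · 3 · 17.
Divisors of 102: 1, 2, 3, 6, 17, 34, 51, 102.
Compute 62^d (mod 103) for the divisors d until we hit 1:
62^1 ≡ 62 (mod 103)
62^2 ≡ 33 (mod 103)
62^3 ≡ 89 (mod 103)
62^6 ≡ 93 (mod 103)
62^17 ≡ 47 (mod 103)
62^34 ≡ 46 (mod 103)
62^51 ≡ 102 (mod 103)
62^102 ≡ 1 (mod 103) ✓
So ord_103(62) = 102.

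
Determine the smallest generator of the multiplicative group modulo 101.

2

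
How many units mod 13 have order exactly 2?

φ(13) = 13 − 1 = 12 = 2^2 · 3.
(Z/13Z)^× is cyclic (|G| = 12); a cyclic group of order m has exactly φ(d) elements of each order d | m, and none otherwise.
2 | 12, and φ(2) = 2 − 1 = 1.

1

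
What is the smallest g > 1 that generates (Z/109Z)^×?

φ(109) = 109 − 1 = 108 = 2^2 · 3^3.
g is a primitive root iff g^(108/q) ≢ 1 (mod 109) for each prime q ∈ {2, 3}.
g = 2: 2^54 ≡ 108; 2^36 ≡ 1 — hits 1, so not a primitive root.
g = 3: 3^54 ≡ 1 — hits 1, so not a primitive root.
g = 4: 4^54 ≡ 1 — hits 1, so not a primitive root.
g = 5: 5^54 ≡ 1 — hits 1, so not a primitive root.
g = 6: 6^54 ≡ 108; 6^36 ≡ 63 — none is 1, so 6 is a primitive root.
So 6 is the smallest generator of (Z/109Z)^×.

6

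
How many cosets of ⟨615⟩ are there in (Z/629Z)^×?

12

By Lagrange's theorem, ord_629(615) divides φ(629) = φ(17·37) = (17−1)·(37−1) = 16·36 = 576 = 2^6 · 3^2.
Divisors of 576: 1, 2, 3, 4, 6, 8, 9, 12, 16, 18, 24, 32, 36, 48, 64, 72, 96, 144, 192, 288, 576.
Compute 615^d (mod 629) for the divisors d until we hit 1:
615^1 ≡ 615 (mod 629)
615^2 ≡ 196 (mod 629)
615^3 ≡ 401 (mod 629)
615^4 ≡ 47 (mod 629)
615^6 ≡ 406 (mod 629)
615^8 ≡ 322 (mod 629)
615^9 ≡ 524 (mod 629)
615^12 ≡ 38 (mod 629)
615^16 ≡ 528 (mod 629)
615^18 ≡ 332 (mod 629)
615^24 ≡ 186 (mod 629)
615^32 ≡ 137 (mod 629)
615^36 ≡ 149 (mod 629)
615^48 ≡ 1 (mod 629) ✓
So ord_629(615) = 48, hence |⟨615⟩| = 48.
[(Z/629Z)^× : ⟨615⟩] = 576/48 = 12.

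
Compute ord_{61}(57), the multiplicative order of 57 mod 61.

By Lagrange's theorem, ord_61(57) divides φ(61) = 61 − 1 = 60 = 2^2 · 3 · 5.
Divisors of 60: 1, 2, 3, 4, 5, 6, 10, 12, 15, 20, 30, 60.
Check 57^d mod 61 for each divisor in increasing order:
57^1 ≡ 57 (mod 61)
57^2 ≡ 16 (mod 61)
57^3 ≡ 58 (mod 61)
57^4 ≡ 12 (mod 61)
57^5 ≡ 13 (mod 61)
57^6 ≡ 9 (mod 61)
57^10 ≡ 47 (mod 61)
57^12 ≡ 20 (mod 61)
57^15 ≡ 1 (mod 61) ✓
So ord_61(57) = 15.

15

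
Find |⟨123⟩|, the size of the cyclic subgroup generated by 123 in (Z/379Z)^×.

By Lagrange's theorem, ord_379(123) divides φ(379) = 379 − 1 = 378 = 2 · 3^3 · 7.
Divisors of 378: 1, 2, 3, 6, 7, 9, 14, 18, 21, 27, 42, 54, 63, 126, 189, 378.
Test each divisor d:
123^1 ≡ 123 (mod 379)
123^2 ≡ 348 (mod 379)
123^3 ≡ 356 (mod 379)
123^6 ≡ 150 (mod 379)
123^7 ≡ 258 (mod 379)
123^9 ≡ 340 (mod 379)
123^14 ≡ 239 (mod 379)
123^18 ≡ 5 (mod 379)
123^21 ≡ 264 (mod 379)
123^27 ≡ 184 (mod 379)
123^42 ≡ 339 (mod 379)
123^54 ≡ 125 (mod 379)
123^63 ≡ 52 (mod 379)
123^126 ≡ 51 (mod 379)
123^189 ≡ 378 (mod 379)
123^378 ≡ 1 (mod 379) ✓
So ord_379(123) = 378.

378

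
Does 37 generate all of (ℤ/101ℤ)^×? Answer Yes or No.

No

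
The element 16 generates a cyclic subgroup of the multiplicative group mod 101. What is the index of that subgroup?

4

ord(16) | φ(101) = 101 − 1 = 100 = 2^2 · 5^2.
Divisors of 100: 1, 2, 4, 5, 10, 20, 25, 50, 100.
Check 16^d mod 101 for each divisor in increasing order:
16^1 ≡ 16 (mod 101)
16^2 ≡ 54 (mod 101)
16^4 ≡ 88 (mod 101)
16^5 ≡ 95 (mod 101)
16^10 ≡ 36 (mod 101)
16^20 ≡ 84 (mod 101)
16^25 ≡ 1 (mod 101) ✓
The order of 16 is 25, so the subgroup it generates has 25 elements.
Index = |(Z/101Z)^×| / |⟨16⟩| = 100 / 25 = 4.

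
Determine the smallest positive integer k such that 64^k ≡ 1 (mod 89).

By Lagrange's theorem, ord_89(64) divides φ(89) = 89 − 1 = 88 = 2^3 · 11.
Divisors of 88: 1, 2, 4, 8, 11, 22, 44, 88.
Compute 64^d (mod 89) for the divisors d until we hit 1:
64^1 ≡ 64 (mod 89)
64^2 ≡ 2 (mod 89)
64^4 ≡ 4 (mod 89)
64^8 ≡ 16 (mod 89)
64^11 ≡ 1 (mod 89) ✓
The smallest such exponent is 11, so the order of 64 is 11.

11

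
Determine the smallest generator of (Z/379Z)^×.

φ(379) = 379 − 1 = 378 = 2 · 3^3 · 7.
g is a primitive root iff g^(378/q) ≢ 1 (mod 379) for each prime q ∈ {2, 3, 7}.
g = 2: 2^189 ≡ 378; 2^126 ≡ 327; 2^54 ≡ 125 — none is 1, so 2 is a primitive root.
The smallest primitive root modulo 379 is 2.

2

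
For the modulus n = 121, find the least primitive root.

2

φ(121) = φ(11^2) = 11·(11−1) = 110 = 2 · 5 · 11.
g is a primitive root iff g^(110/q) ≢ 1 (mod 121) for each prime q ∈ {2, 5, 11}.
g = 2: 2^55 ≡ 120; 2^22 ≡ 81; 2^10 ≡ 56 — none is 1, so 2 is a primitive root.
So 2 is the smallest generator of (Z/121Z)^×.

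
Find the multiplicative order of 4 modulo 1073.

Since 4 ∈ (Z/1073Z)^×, its order divides φ(1073) = φ(29·37) = (29−1)·(37−1) = 28·36 = 1008 = 2^4 · 3^2 · 7.
Divisors of 1008: 1, 2, 3, 4, 6, 7, 8, 9, 12, 14, 16, 18, 21, 24, 28, 36, 42, 48, 56, 63, 72, 84, 112, 126, 144, 168, 252, 336, 504, 1008.
Evaluate successive powers at the divisors of 1008:
4^1 ≡ 4 (mod 1073)
4^2 ≡ 16 (mod 1073)
4^3 ≡ 64 (mod 1073)
4^4 ≡ 256 (mod 1073)
4^6 ≡ 877 (mod 1073)
4^7 ≡ 289 (mod 1073)
4^8 ≡ 83 (mod 1073)
4^9 ≡ 332 (mod 1073)
4^12 ≡ 861 (mod 1073)
4^14 ≡ 900 (mod 1073)
4^16 ≡ 451 (mod 1073)
4^18 ≡ 778 (mod 1073)
4^21 ≡ 434 (mod 1073)
4^24 ≡ 951 (mod 1073)
4^28 ≡ 958 (mod 1073)
4^36 ≡ 112 (mod 1073)
4^42 ≡ 581 (mod 1073)
4^48 ≡ 935 (mod 1073)
4^56 ≡ 349 (mod 1073)
4^63 ≡ 1072 (mod 1073)
4^72 ≡ 741 (mod 1073)
4^84 ≡ 639 (mod 1073)
4^112 ≡ 552 (mod 1073)
4^126 ≡ 1 (mod 1073) ✓
The smallest such exponent is 126, so the order of 4 is 126.

126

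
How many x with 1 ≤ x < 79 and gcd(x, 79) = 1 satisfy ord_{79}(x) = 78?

φ(79) = 79 − 1 = 78 = 2 · 3 · 13.
In a cyclic group of order 78, there are φ(d) elements of order d for each divisor d of 78, and zero for non-divisors.
78 = 2 · 3 · 13 divides 78, and φ(78) = 24.

24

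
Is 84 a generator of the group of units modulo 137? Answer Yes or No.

Yes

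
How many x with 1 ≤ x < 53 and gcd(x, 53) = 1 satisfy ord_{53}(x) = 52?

φ(53) = 53 − 1 = 52 = 2^2 · 13.
Since (Z/53Z)^× is cyclic of order 52, the number of elements of order d is φ(d) when d | 52 and 0 otherwise.
52 = 2^2 · 13 divides 52, and φ(52) = 24.

24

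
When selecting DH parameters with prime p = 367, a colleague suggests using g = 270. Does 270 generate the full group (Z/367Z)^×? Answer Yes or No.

φ(367) = 367 − 1 = 366 = 2 · 3 · 61.
270 is a primitive root mod 367 iff 270^(φ(367)/q) ≢ 1 for every prime q | φ(367), i.e. q ∈ {2, 3, 61}.
270^183 ≡ 1 (mod 367)  [q = 2: ≡ 1 ✗]
270^122 ≡ 283 (mod 367)  [q = 3: ≢ 1 ✓]
270^6 ≡ 200 (mod 367)  [q = 61: ≢ 1 ✓]
270^183 ≡ 1 shows ord(270) | 183, strictly less than φ(367); not a primitive root.

No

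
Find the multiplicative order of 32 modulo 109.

36

ord(32) | φ(109) = 109 − 1 = 108 = 2^2 · 3^3.
Divisors of 108: 1, 2, 3, 4, 6, 9, 12, 18, 27, 36, 54, 108.
Compute 32^d (mod 109) for the divisors d until we hit 1:
32^1 ≡ 32 (mod 109)
32^2 ≡ 43 (mod 109)
32^3 ≡ 68 (mod 109)
32^4 ≡ 105 (mod 109)
32^6 ≡ 46 (mod 109)
32^9 ≡ 76 (mod 109)
32^12 ≡ 45 (mod 109)
32^18 ≡ 108 (mod 109)
32^27 ≡ 33 (mod 109)
32^36 ≡ 1 (mod 109) ✓
Hence ord(32) = 36.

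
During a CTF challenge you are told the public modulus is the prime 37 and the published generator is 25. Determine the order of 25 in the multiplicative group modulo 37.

ord(25) | φ(37) = 37 − 1 = 36 = 2^2 · 3^2.
Divisors of 36: 1, 2, 3, 4, 6, 9, 12, 18, 36.
Evaluate successive powers at the divisors of 36:
25^1 ≡ 25 (mod 37)
25^2 ≡ 33 (mod 37)
25^3 ≡ 11 (mod 37)
25^4 ≡ 16 (mod 37)
25^6 ≡ 10 (mod 37)
25^9 ≡ 36 (mod 37)
25^12 ≡ 26 (mod 37)
25^18 ≡ 1 (mod 37) ✓
The smallest such exponent is 18, so the order of 25 is 18.

18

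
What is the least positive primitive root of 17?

φ(17) = 17 − 1 = 16 = 2^4.
Test candidates g = 2, 3, … against the prime factors q ∈ {2} of φ(17): g is a generator iff g^(16/q) ≢ 1 for every such q.
g = 2: 2^8 ≡ 1 — hits 1, so not a primitive root.
g = 3: 3^8 ≡ 16 — none is 1, so 3 is a primitive root.
Hence the least primitive root of 17 is 3.

3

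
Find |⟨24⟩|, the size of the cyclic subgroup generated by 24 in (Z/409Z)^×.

102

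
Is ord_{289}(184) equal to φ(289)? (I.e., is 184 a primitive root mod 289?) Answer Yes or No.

φ(289) = φ(17^2) = 17·(17−1) = 272 = 2^4 · 17.
184 is a primitive root mod 289 iff 184^(φ(289)/q) ≢ 1 for every prime q | φ(289), i.e. q ∈ {2, 17}.
184^136 ≡ 288 (mod 289)  [q = 2: ≢ 1 ✓]
184^16 ≡ 137 (mod 289)  [q = 17: ≢ 1 ✓]
All checks pass, so 184 has order 272 and is a primitive root modulo 289.

Yes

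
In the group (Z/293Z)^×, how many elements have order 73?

72

φ(293) = 293 − 1 = 292 = 2^2 · 73.
In a cyclic group of order 292, there are φ(d) elements of order d for each divisor d of 292, and zero for non-divisors.
73 | 292, and φ(73) = 73 − 1 = 72.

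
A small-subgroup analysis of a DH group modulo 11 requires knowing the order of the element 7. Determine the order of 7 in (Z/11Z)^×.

By Lagrange's theorem, ord_11(7) divides φ(11) = 11 − 1 = 10 = 2 · 5.
Divisors of 10: 1, 2, 5, 10.
Check 7^d mod 11 for each divisor in increasing order:
7^1 ≡ 7 (mod 11)
7^2 ≡ 5 (mod 11)
7^5 ≡ 10 (mod 11)
7^10 ≡ 1 (mod 11) ✓
Therefore the multiplicative order of 7 modulo 11 is 10.

10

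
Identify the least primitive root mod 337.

10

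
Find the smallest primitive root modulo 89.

3

φ(89) = 89 − 1 = 88 = 2^3 · 11.
Test candidates g = 2, 3, … against the prime factors q ∈ {2, 11} of φ(89): g is a generator iff g^(88/q) ≢ 1 for every such q.
g = 2: 2^44 ≡ 1 — hits 1, so not a primitive root.
g = 3: 3^44 ≡ 88; 3^8 ≡ 64 — none is 1, so 3 is a primitive root.
Hence the least primitive root of 89 is 3.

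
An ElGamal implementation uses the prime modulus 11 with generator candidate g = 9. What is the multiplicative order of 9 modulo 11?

5

ord(9) | φ(11) = 11 − 1 = 10 = 2 · 5.
Divisors of 10: 1, 2, 5, 10.
Test each divisor d:
9^1 ≡ 9
9^2 ≡ 4
9^5 ≡ 1
The smallest such exponent is 5, so the order of 9 is 5.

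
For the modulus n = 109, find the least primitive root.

6

φ(109) = 109 − 1 = 108 = 2^2 · 3^3.
Test candidates g = 2, 3, … against the prime factors q ∈ {2, 3} of φ(109): g is a generator iff g^(108/q) ≢ 1 for every such q.
g = 2: 2^54 ≡ 108; 2^36 ≡ 1 — hits 1, so not a primitive root.
g = 3: 3^54 ≡ 1 — hits 1, so not a primitive root.
g = 4: 4^54 ≡ 1 — hits 1, so not a primitive root.
g = 5: 5^54 ≡ 1 — hits 1, so not a primitive root.
g = 6: 6^54 ≡ 108; 6^36 ≡ 63 — none is 1, so 6 is a primitive root.
The smallest primitive root modulo 109 is 6.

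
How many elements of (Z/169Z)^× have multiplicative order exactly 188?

φ(169) = φ(13^2) = 13·(13−1) = 156 = 2^2 · 3 · 13.
(Z/169Z)^× is cyclic (|G| = 156); a cyclic group of order m has exactly φ(d) elements of each order d | m, and none otherwise.
Here 156 is not a multiple of 188, so there are no elements of order 188.

0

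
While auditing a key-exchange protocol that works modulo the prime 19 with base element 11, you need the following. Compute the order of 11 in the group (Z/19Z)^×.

3

ord(11) | φ(19) = 19 − 1 = 18 = 2 · 3^2.
Divisors of 18: 1, 2, 3, 6, 9, 18.
Test each divisor d:
11^1 ≡ 11
11^2 ≡ 7
11^3 ≡ 1
Hence ord(11) = 3.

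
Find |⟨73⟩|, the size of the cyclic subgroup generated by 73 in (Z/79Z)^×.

Since 73 ∈ (Z/79Z)^×, its order divides φ(79) = 79 − 1 = 78 = 2 · 3 · 13.
Divisors of 78: 1, 2, 3, 6, 13, 26, 39, 78.
Test each divisor d:
73^1 ≡ 73 (mod 79)
73^2 ≡ 36 (mod 79)
73^3 ≡ 21 (mod 79)
73^6 ≡ 46 (mod 79)
73^13 ≡ 23 (mod 79)
73^26 ≡ 55 (mod 79)
73^39 ≡ 1 (mod 79) ✓
Hence ord(73) = 39.

39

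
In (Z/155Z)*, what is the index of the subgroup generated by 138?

2

The order of 138 must divide φ(155) = φ(5·31) = (5−1)·(31−1) = 4·30 = 120 = 2^3 · 3 · 5.
Divisors of 120: 1, 2, 3, 4, 5, 6, 8, 10, 12, 15, 20, 24, 30, 40, 60, 120.
Evaluate successive powers at the divisors of 120:
138^1 ≡ 138 (mod 155)
138^2 ≡ 134 (mod 155)
138^3 ≡ 47 (mod 155)
138^4 ≡ 131 (mod 155)
138^5 ≡ 98 (mod 155)
138^6 ≡ 39 (mod 155)
138^8 ≡ 111 (mod 155)
138^10 ≡ 149 (mod 155)
138^12 ≡ 126 (mod 155)
138^15 ≡ 32 (mod 155)
138^20 ≡ 36 (mod 155)
138^24 ≡ 66 (mod 155)
138^30 ≡ 94 (mod 155)
138^40 ≡ 56 (mod 155)
138^60 ≡ 1 (mod 155) ✓
The order of 138 is 60, so the subgroup it generates has 60 elements.
[(Z/155Z)^× : ⟨138⟩] = 120/60 = 2.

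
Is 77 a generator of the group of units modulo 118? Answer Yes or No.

φ(118) = φ(2)·φ(59) = 1·58 = 58 = 2 · 29.
77 is a primitive root mod 118 iff 77^(φ(118)/q) ≢ 1 for every prime q | φ(118), i.e. q ∈ {2, 29}.
77^29 ≡ 117 (mod 118)  [q = 2: ≢ 1 ✓]
77^2 ≡ 29 (mod 118)  [q = 29: ≢ 1 ✓]
None equal 1, so ord_118(77) = 58: 77 is a primitive root.

Yes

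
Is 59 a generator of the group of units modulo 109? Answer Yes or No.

Yes

φ(109) = 109 − 1 = 108 = 2^2 · 3^3.
It suffices to check that the order of 59 is not a proper divisor of 108: compute 59^(108/q) for q ∈ {2, 3}.
59^54 ≡ 108 (mod 109)  [q = 2: ≢ 1 ✓]
59^36 ≡ 45 (mod 109)  [q = 3: ≢ 1 ✓]
All checks pass, so 59 has order 108 and is a primitive root modulo 109.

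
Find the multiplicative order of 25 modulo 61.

15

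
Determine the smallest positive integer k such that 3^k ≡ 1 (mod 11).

ord(3) | φ(11) = 11 − 1 = 10 = 2 · 5.
Divisors of 10: 1, 2, 5, 10.
Compute 3^d (mod 11) for the divisors d until we hit 1:
3^1 ≡ 3 (mod 11)
3^2 ≡ 9 (mod 11)
3^5 ≡ 1 (mod 11) ✓
Therefore the multiplicative order of 3 modulo 11 is 5.

5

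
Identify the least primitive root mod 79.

3

φ(79) = 79 − 1 = 78 = 2 · 3 · 13.
g is a primitive root iff g^(78/q) ≢ 1 (mod 79) for each prime q ∈ {2, 3, 13}.
g = 2: 2^39 ≡ 1 — hits 1, so not a primitive root.
g = 3: 3^39 ≡ 78; 3^26 ≡ 23; 3^6 ≡ 18 — none is 1, so 3 is a primitive root.
The smallest primitive root modulo 79 is 3.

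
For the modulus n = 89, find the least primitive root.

φ(89) = 89 − 1 = 88 = 2^3 · 11.
Test candidates g = 2, 3, … against the prime factors q ∈ {2, 11} of φ(89): g is a generator iff g^(88/q) ≢ 1 for every such q.
g = 2: 2^44 ≡ 1 — hits 1, so not a primitive root.
g = 3: 3^44 ≡ 88; 3^8 ≡ 64 — none is 1, so 3 is a primitive root.
The smallest primitive root modulo 89 is 3.

3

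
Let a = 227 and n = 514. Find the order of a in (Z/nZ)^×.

ord(227) | φ(514) = φ(2)·φ(257) = 1·256 = 256 = 2^8.
Divisors of 256: 1, 2, 4, 8, 16, 32, 64, 128, 256.
Compute 227^d (mod 514) for the divisors d until we hit 1:
227^1 ≡ 227 (mod 514)
227^2 ≡ 129 (mod 514)
227^4 ≡ 193 (mod 514)
227^8 ≡ 241 (mod 514)
227^16 ≡ 513 (mod 514)
227^32 ≡ 1 (mod 514) ✓
Hence ord(227) = 32.

32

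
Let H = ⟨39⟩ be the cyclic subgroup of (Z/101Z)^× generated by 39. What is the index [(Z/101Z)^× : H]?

5

ord(39) | φ(101) = 101 − 1 = 100 = 2^2 · 5^2.
Divisors of 100: 1, 2, 4, 5, 10, 20, 25, 50, 100.
Evaluate successive powers at the divisors of 100:
39^1 ≡ 39 (mod 101)
39^2 ≡ 6 (mod 101)
39^4 ≡ 36 (mod 101)
39^5 ≡ 91 (mod 101)
39^10 ≡ 100 (mod 101)
39^20 ≡ 1 (mod 101) ✓
The order of 39 is 20, so the subgroup it generates has 20 elements.
[(Z/101Z)^× : ⟨39⟩] = 100/20 = 5.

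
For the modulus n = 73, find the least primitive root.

5

φ(73) = 73 − 1 = 72 = 2^3 · 3^2.
g is a primitive root iff g^(72/q) ≢ 1 (mod 73) for each prime q ∈ {2, 3}.
g = 2: 2^36 ≡ 1 — hits 1, so not a primitive root.
g = 3: 3^36 ≡ 1 — hits 1, so not a primitive root.
g = 4: 4^36 ≡ 1 — hits 1, so not a primitive root.
g = 5: 5^36 ≡ 72; 5^24 ≡ 8 — none is 1, so 5 is a primitive root.
Hence the least primitive root of 73 is 5.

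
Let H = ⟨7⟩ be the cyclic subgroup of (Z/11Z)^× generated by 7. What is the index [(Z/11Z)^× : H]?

1

The order of 7 must divide φ(11) = 11 − 1 = 10 = 2 · 5.
Divisors of 10: 1, 2, 5, 10.
Test each divisor d:
7^1 ≡ 7 (mod 11)
7^2 ≡ 5 (mod 11)
7^5 ≡ 10 (mod 11)
7^10 ≡ 1 (mod 11) ✓
So ord_11(7) = 10, hence |⟨7⟩| = 10.
Index = |(Z/11Z)^×| / |⟨7⟩| = 10 / 10 = 1.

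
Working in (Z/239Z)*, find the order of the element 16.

ord(16) | φ(239) = 239 − 1 = 238 = 2 · 7 · 17.
Divisors of 238: 1, 2, 7, 14, 17, 34, 119, 238.
Compute 16^d (mod 239) for the divisors d until we hit 1:
16^1 ≡ 16 (mod 239)
16^2 ≡ 17 (mod 239)
16^7 ≡ 216 (mod 239)
16^14 ≡ 51 (mod 239)
16^17 ≡ 10 (mod 239)
16^34 ≡ 100 (mod 239)
16^119 ≡ 1 (mod 239) ✓
Hence ord(16) = 119.

119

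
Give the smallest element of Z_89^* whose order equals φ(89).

φ(89) = 89 − 1 = 88 = 2^3 · 11.
g is a primitive root iff g^(88/q) ≢ 1 (mod 89) for each prime q ∈ {2, 11}.
g = 2: 2^44 ≡ 1 — hits 1, so not a primitive root.
g = 3: 3^44 ≡ 88; 3^8 ≡ 64 — none is 1, so 3 is a primitive root.
Hence the least primitive root of 89 is 3.

3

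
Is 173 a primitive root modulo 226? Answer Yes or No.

φ(226) = φ(2)·φ(113) = 1·112 = 112 = 2^4 · 7.
It suffices to check that the order of 173 is not a proper divisor of 112: compute 173^(112/q) for q ∈ {2, 7}.
173^56 ≡ 1 (mod 226)  [q = 2: ≡ 1 ✗]
173^16 ≡ 129 (mod 226)  [q = 7: ≢ 1 ✓]
173^56 ≡ 1 shows ord(173) | 56, strictly less than φ(226); not a primitive root.

No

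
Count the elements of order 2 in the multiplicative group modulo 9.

φ(9) = φ(3^2) = 3·(3−1) = 6 = 2 · 3.
(Z/9Z)^× is cyclic (|G| = 6); a cyclic group of order m has exactly φ(d) elements of each order d | m, and none otherwise.
2 | 6, and φ(2) = 2 − 1 = 1.

1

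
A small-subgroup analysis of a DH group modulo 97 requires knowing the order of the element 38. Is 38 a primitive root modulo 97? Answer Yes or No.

Yes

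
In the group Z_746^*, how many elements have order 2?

1

φ(746) = φ(2)·φ(373) = 1·372 = 372 = 2^2 · 3 · 31.
(Z/746Z)^× is cyclic (|G| = 372); a cyclic group of order m has exactly φ(d) elements of each order d | m, and none otherwise.
2 | 372, and φ(2) = 2 − 1 = 1.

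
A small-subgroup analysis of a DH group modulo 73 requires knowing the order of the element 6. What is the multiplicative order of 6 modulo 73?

The order of 6 must divide φ(73) = 73 − 1 = 72 = 2^3 · 3^2.
Divisors of 72: 1, 2, 3, 4, 6, 8, 9, 12, 18, 24, 36, 72.
Check 6^d mod 73 for each divisor in increasing order:
6^1 ≡ 6 (mod 73)
6^2 ≡ 36 (mod 73)
6^3 ≡ 70 (mod 73)
6^4 ≡ 55 (mod 73)
6^6 ≡ 9 (mod 73)
6^8 ≡ 32 (mod 73)
6^9 ≡ 46 (mod 73)
6^12 ≡ 8 (mod 73)
6^18 ≡ 72 (mod 73)
6^24 ≡ 64 (mod 73)
6^36 ≡ 1 (mod 73) ✓
Therefore the multiplicative order of 6 modulo 73 is 36.

36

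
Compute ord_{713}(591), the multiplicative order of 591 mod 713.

By Lagrange's theorem, ord_713(591) divides φ(713) = φ(23·31) = (23−1)·(31−1) = 22·30 = 660 = 2^2 · 3 · 5 · 11.
Divisors of 660: 1, 2, 3, 4, 5, 6, 10, 11, 12, 15, 20, 22, 30, 33, 44, 55, 60, 66, 110, 132, 165, 220, 330, 660.
Check 591^d mod 713 for each divisor in increasing order:
591^1 ≡ 591 (mod 713)
591^2 ≡ 624 (mod 713)
591^3 ≡ 163 (mod 713)
591^4 ≡ 78 (mod 713)
591^5 ≡ 466 (mod 713)
591^6 ≡ 188 (mod 713)
591^10 ≡ 404 (mod 713)
591^11 ≡ 622 (mod 713)
591^12 ≡ 407 (mod 713)
591^15 ≡ 32 (mod 713)
591^20 ≡ 652 (mod 713)
591^22 ≡ 438 (mod 713)
591^30 ≡ 311 (mod 713)
591^33 ≡ 70 (mod 713)
591^44 ≡ 47 (mod 713)
591^55 ≡ 1 (mod 713) ✓
The smallest such exponent is 55, so the order of 591 is 55.

55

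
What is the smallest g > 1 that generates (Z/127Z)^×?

3

φ(127) = 127 − 1 = 126 = 2 · 3^2 · 7.
Test candidates g = 2, 3, … against the prime factors q ∈ {2, 3, 7} of φ(127): g is a generator iff g^(126/q) ≢ 1 for every such q.
g = 2: 2^63 ≡ 1 — hits 1, so not a primitive root.
g = 3: 3^63 ≡ 126; 3^42 ≡ 107; 3^18 ≡ 4 — none is 1, so 3 is a primitive root.
Hence the least primitive root of 127 is 3.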